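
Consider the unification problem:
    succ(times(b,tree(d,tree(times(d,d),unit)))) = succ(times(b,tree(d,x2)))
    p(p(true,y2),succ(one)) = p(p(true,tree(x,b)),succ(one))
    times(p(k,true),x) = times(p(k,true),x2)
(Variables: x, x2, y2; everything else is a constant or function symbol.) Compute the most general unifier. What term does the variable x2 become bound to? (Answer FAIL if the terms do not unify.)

Decompose succ/1: times(b,tree(d,tree(times(d,d),unit))) = times(b,tree(d,x2)).
Decompose times/2: b = b,  tree(d,tree(times(d,d),unit)) = tree(d,x2).
Delete trivial equation b = b.
Decompose tree/2: d = d,  tree(times(d,d),unit) = x2.
Delete trivial equation d = d.
Bind x2 := tree(times(d,d),unit); substituting into the one remaining equation that mentions x2 gives: times(p(k,true),x) = times(p(k,true),tree(times(d,d),unit)).
Decompose p/2: p(true,y2) = p(true,tree(x,b)),  succ(one) = succ(one).
Decompose p/2: true = true,  y2 = tree(x,b).
Delete trivial equation true = true.
Bind y2 := tree(x,b); no other remaining equation mentions y2.
Delete trivial equation succ(one) = succ(one).
Decompose times/2: p(k,true) = p(k,true),  x = tree(times(d,d),unit).
Delete trivial equation p(k,true) = p(k,true).
Bind x := tree(times(d,d),unit). Substituting into the earlier binding gives y2 := tree(tree(times(d,d),unit),b).
MGU = { x2 := tree(times(d,d),unit), y2 := tree(tree(times(d,d),unit),b), x := tree(times(d,d),unit) }, so x2 := tree(times(d,d),unit).

tree(times(d,d),unit)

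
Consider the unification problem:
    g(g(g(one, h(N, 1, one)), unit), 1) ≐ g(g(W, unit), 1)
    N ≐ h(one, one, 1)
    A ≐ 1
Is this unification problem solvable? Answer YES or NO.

Decompose g/2: g(g(one, h(N, 1, one)), unit) ≐ g(W, unit),  1 ≐ 1.
Decompose g/2: g(one, h(N, 1, one)) ≐ W,  unit ≐ unit.
Bind W := g(one, h(N, 1, one)); no other remaining equation mentions W.
Delete trivial equation unit ≐ unit.
Delete trivial equation 1 ≐ 1.
Bind N := h(one, one, 1); no other remaining equation mentions N. Substituting into the earlier binding gives W := g(one, h(h(one, one, 1), 1, one)).
Bind A := 1.
No equations remain and no clash or occurs-check failure arose, so a unifier exists.

YES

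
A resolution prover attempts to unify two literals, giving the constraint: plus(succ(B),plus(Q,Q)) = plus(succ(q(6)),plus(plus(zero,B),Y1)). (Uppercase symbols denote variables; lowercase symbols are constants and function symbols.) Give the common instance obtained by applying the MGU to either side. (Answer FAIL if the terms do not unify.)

Decompose plus/2: succ(B) = succ(q(6)),  plus(Q,Q) = plus(plus(zero,B),Y1).
Decompose succ/1: B = q(6).
Bind B := q(6); substituting into the remaining equation gives: plus(Q,Q) = plus(plus(zero,q(6)),Y1).
Decompose plus/2: Q = plus(zero,q(6)),  Q = Y1.
Bind Q := plus(zero,q(6)); substituting into the remaining equation gives: plus(zero,q(6)) = Y1.
Bind Y1 := plus(zero,q(6)).
Applying the MGU to either side gives plus(succ(q(6)),plus(plus(zero,q(6)),plus(zero,q(6)))).

plus(succ(q(6)),plus(plus(zero,q(6)),plus(zero,q(6))))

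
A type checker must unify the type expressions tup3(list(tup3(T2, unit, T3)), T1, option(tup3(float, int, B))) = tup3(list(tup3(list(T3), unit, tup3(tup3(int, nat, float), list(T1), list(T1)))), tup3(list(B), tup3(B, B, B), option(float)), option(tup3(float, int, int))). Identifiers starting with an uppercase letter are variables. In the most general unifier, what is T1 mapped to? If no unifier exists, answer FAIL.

Decompose tup3/3: list(tup3(T2, unit, T3)) = list(tup3(list(T3), unit, tup3(tup3(int, nat, float), list(T1), list(T1)))),  T1 = tup3(list(B), tup3(B, B, B), option(float)),  option(tup3(float, int, B)) = option(tup3(float, int, int)).
Decompose list/1: tup3(T2, unit, T3) = tup3(list(T3), unit, tup3(tup3(int, nat, float), list(T1), list(T1))).
Decompose tup3/3: T2 = list(T3),  unit = unit,  T3 = tup3(tup3(int, nat, float), list(T1), list(T1)).
Bind T2 := list(T3); no other remaining equation mentions T2.
Delete trivial equation unit = unit.
Bind T3 := tup3(tup3(int, nat, float), list(T1), list(T1)); no other remaining equation mentions T3. Substituting into the earlier binding gives T2 := list(tup3(tup3(int, nat, float), list(T1), list(T1))).
Bind T1 := tup3(list(B), tup3(B, B, B), option(float)); no other remaining equation mentions T1. Substituting into the earlier bindings gives T2 := list(tup3(tup3(int, nat, float), list(tup3(list(B), tup3(B, B, B), option(float))), list(tup3(list(B), tup3(B, B, B), option(float))))), T3 := tup3(tup3(int, nat, float), list(tup3(list(B), tup3(B, B, B), option(float))), list(tup3(list(B), tup3(B, B, B), option(float)))).
Decompose option/1: tup3(float, int, B) = tup3(float, int, int).
Decompose tup3/3: float = float,  int = int,  B = int.
Delete trivial equation float = float.
Delete trivial equation int = int.
Bind B := int. Substituting into the earlier bindings gives T2 := list(tup3(tup3(int, nat, float), list(tup3(list(int), tup3(int, int, int), option(float))), list(tup3(list(int), tup3(int, int, int), option(float))))), T3 := tup3(tup3(int, nat, float), list(tup3(list(int), tup3(int, int, int), option(float))), list(tup3(list(int), tup3(int, int, int), option(float)))), T1 := tup3(list(int), tup3(int, int, int), option(float)).
MGU = { T2 ↦ list(tup3(tup3(int, nat, float), list(tup3(list(int), tup3(int, int, int), option(float))), list(tup3(list(int), tup3(int, int, int), option(float))))), T3 ↦ tup3(tup3(int, nat, float), list(tup3(list(int), tup3(int, int, int), option(float))), list(tup3(list(int), tup3(int, int, int), option(float)))), T1 ↦ tup3(list(int), tup3(int, int, int), option(float)), B ↦ int }, so T1 ↦ tup3(list(int), tup3(int, int, int), option(float)).

tup3(list(int), tup3(int, int, int), option(float))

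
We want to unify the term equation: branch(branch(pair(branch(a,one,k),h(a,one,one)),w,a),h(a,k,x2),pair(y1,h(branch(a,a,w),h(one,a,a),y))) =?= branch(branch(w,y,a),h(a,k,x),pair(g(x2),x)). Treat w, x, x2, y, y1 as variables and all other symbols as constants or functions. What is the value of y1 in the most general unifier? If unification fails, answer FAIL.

g(h(branch(a,a,pair(branch(a,one,k),h(a,one,one))),h(one,a,a),pair(branch(a,one,k),h(a,one,one))))

Decompose branch/3: branch(pair(branch(a,one,k),h(a,one,one)),w,a) =?= branch(w,y,a),  h(a,k,x2) =?= h(a,k,x),  pair(y1,h(branch(a,a,w),h(one,a,a),y)) =?= pair(g(x2),x).
Decompose branch/3: pair(branch(a,one,k),h(a,one,one)) =?= w,  w =?= y,  a =?= a.
Bind w := pair(branch(a,one,k),h(a,one,one)); substituting into the 2 remaining equations that mention w gives: pair(branch(a,one,k),h(a,one,one)) =?= y,  pair(y1,h(branch(a,a,pair(branch(a,one,k),h(a,one,one))),h(one,a,a),y)) =?= pair(g(x2),x).
Bind y := pair(branch(a,one,k),h(a,one,one)); substituting into the one remaining equation that mentions y gives: pair(y1,h(branch(a,a,pair(branch(a,one,k),h(a,one,one))),h(one,a,a),pair(branch(a,one,k),h(a,one,one)))) =?= pair(g(x2),x).
Delete trivial equation a =?= a.
Decompose h/3: a =?= a,  k =?= k,  x2 =?= x.
Delete trivial equation a =?= a.
Delete trivial equation k =?= k.
Bind x2 := x; substituting into the remaining equation gives: pair(y1,h(branch(a,a,pair(branch(a,one,k),h(a,one,one))),h(one,a,a),pair(branch(a,one,k),h(a,one,one)))) =?= pair(g(x),x).
Decompose pair/2: y1 =?= g(x),  h(branch(a,a,pair(branch(a,one,k),h(a,one,one))),h(one,a,a),pair(branch(a,one,k),h(a,one,one))) =?= x.
Bind y1 := g(x); no other remaining equation mentions y1.
Bind x := h(branch(a,a,pair(branch(a,one,k),h(a,one,one))),h(one,a,a),pair(branch(a,one,k),h(a,one,one))). Substituting into the earlier bindings gives x2 := h(branch(a,a,pair(branch(a,one,k),h(a,one,one))),h(one,a,a),pair(branch(a,one,k),h(a,one,one))), y1 := g(h(branch(a,a,pair(branch(a,one,k),h(a,one,one))),h(one,a,a),pair(branch(a,one,k),h(a,one,one)))).
MGU = { w -> pair(branch(a,one,k),h(a,one,one)), y -> pair(branch(a,one,k),h(a,one,one)), x2 -> h(branch(a,a,pair(branch(a,one,k),h(a,one,one))),h(one,a,a),pair(branch(a,one,k),h(a,one,one))), y1 -> g(h(branch(a,a,pair(branch(a,one,k),h(a,one,one))),h(one,a,a),pair(branch(a,one,k),h(a,one,one)))), x -> h(branch(a,a,pair(branch(a,one,k),h(a,one,one))),h(one,a,a),pair(branch(a,one,k),h(a,one,one))) }, so y1 -> g(h(branch(a,a,pair(branch(a,one,k),h(a,one,one))),h(one,a,a),pair(branch(a,one,k),h(a,one,one)))).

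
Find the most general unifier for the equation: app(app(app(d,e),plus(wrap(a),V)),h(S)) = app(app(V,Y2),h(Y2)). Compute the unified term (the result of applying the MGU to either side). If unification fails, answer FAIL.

Decompose app/2: app(app(d,e),plus(wrap(a),V)) = app(V,Y2),  h(S) = h(Y2).
Decompose app/2: app(d,e) = V,  plus(wrap(a),V) = Y2.
Bind V := app(d,e); substituting into the one remaining equation that mentions V gives: plus(wrap(a),app(d,e)) = Y2.
Bind Y2 := plus(wrap(a),app(d,e)); substituting into the remaining equation gives: h(S) = h(plus(wrap(a),app(d,e))).
Decompose h/1: S = plus(wrap(a),app(d,e)).
Bind S := plus(wrap(a),app(d,e)).
Applying the MGU to either side gives app(app(app(d,e),plus(wrap(a),app(d,e))),h(plus(wrap(a),app(d,e)))).

app(app(app(d,e),plus(wrap(a),app(d,e))),h(plus(wrap(a),app(d,e))))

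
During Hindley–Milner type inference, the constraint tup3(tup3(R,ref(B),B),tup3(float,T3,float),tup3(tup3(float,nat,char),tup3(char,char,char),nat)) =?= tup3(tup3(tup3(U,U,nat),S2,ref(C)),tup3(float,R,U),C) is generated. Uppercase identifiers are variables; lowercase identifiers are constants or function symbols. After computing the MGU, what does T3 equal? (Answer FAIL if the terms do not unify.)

tup3(float,float,nat)

Decompose tup3/3: tup3(R,ref(B),B) =?= tup3(tup3(U,U,nat),S2,ref(C)),  tup3(float,T3,float) =?= tup3(float,R,U),  tup3(tup3(float,nat,char),tup3(char,char,char),nat) =?= C.
Decompose tup3/3: R =?= tup3(U,U,nat),  ref(B) =?= S2,  B =?= ref(C).
Bind R := tup3(U,U,nat); substituting into the one remaining equation that mentions R gives: tup3(float,T3,float) =?= tup3(float,tup3(U,U,nat),U).
Bind S2 := ref(B); no other remaining equation mentions S2.
Bind B := ref(C); no other remaining equation mentions B. Substituting into the earlier binding gives S2 := ref(ref(C)).
Decompose tup3/3: float =?= float,  T3 =?= tup3(U,U,nat),  float =?= U.
Delete trivial equation float =?= float.
Bind T3 := tup3(U,U,nat); no other remaining equation mentions T3.
Bind U := float; no other remaining equation mentions U. Substituting into the earlier bindings gives R := tup3(float,float,nat), T3 := tup3(float,float,nat).
Bind C := tup3(tup3(float,nat,char),tup3(char,char,char),nat). Substituting into the earlier bindings gives S2 := ref(ref(tup3(tup3(float,nat,char),tup3(char,char,char),nat))), B := ref(tup3(tup3(float,nat,char),tup3(char,char,char),nat)).
MGU = { R -> tup3(float,float,nat), S2 -> ref(ref(tup3(tup3(float,nat,char),tup3(char,char,char),nat))), B -> ref(tup3(tup3(float,nat,char),tup3(char,char,char),nat)), T3 -> tup3(float,float,nat), U -> float, C -> tup3(tup3(float,nat,char),tup3(char,char,char),nat) }, so T3 -> tup3(float,float,nat).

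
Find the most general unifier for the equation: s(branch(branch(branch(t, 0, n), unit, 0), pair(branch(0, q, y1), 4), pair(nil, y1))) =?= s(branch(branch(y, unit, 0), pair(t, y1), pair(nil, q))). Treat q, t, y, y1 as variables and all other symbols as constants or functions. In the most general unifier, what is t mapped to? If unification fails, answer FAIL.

Decompose s/1: branch(branch(branch(t, 0, n), unit, 0), pair(branch(0, q, y1), 4), pair(nil, y1)) =?= branch(branch(y, unit, 0), pair(t, y1), pair(nil, q)).
Decompose branch/3: branch(branch(t, 0, n), unit, 0) =?= branch(y, unit, 0),  pair(branch(0, q, y1), 4) =?= pair(t, y1),  pair(nil, y1) =?= pair(nil, q).
Decompose branch/3: branch(t, 0, n) =?= y,  unit =?= unit,  0 =?= 0.
Bind y := branch(t, 0, n); no other remaining equation mentions y.
Delete trivial equation unit =?= unit.
Delete trivial equation 0 =?= 0.
Decompose pair/2: branch(0, q, y1) =?= t,  4 =?= y1.
Bind t := branch(0, q, y1); no other remaining equation mentions t. Substituting into the earlier binding gives y := branch(branch(0, q, y1), 0, n).
Bind y1 := 4; substituting into the remaining equation gives: pair(nil, 4) =?= pair(nil, q). Substituting into the earlier bindings gives y := branch(branch(0, q, 4), 0, n), t := branch(0, q, 4).
Decompose pair/2: nil =?= nil,  4 =?= q.
Delete trivial equation nil =?= nil.
Bind q := 4. Substituting into the earlier bindings gives y := branch(branch(0, 4, 4), 0, n), t := branch(0, 4, 4).
MGU = { y := branch(branch(0, 4, 4), 0, n), t := branch(0, 4, 4), y1 := 4, q := 4 }, so t := branch(0, 4, 4).

branch(0, 4, 4)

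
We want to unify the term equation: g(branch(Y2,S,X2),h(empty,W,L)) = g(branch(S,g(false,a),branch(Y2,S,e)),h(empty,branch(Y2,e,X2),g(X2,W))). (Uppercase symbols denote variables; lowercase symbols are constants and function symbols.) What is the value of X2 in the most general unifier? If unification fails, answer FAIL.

Decompose g/2: branch(Y2,S,X2) = branch(S,g(false,a),branch(Y2,S,e)),  h(empty,W,L) = h(empty,branch(Y2,e,X2),g(X2,W)).
Decompose branch/3: Y2 = S,  S = g(false,a),  X2 = branch(Y2,S,e).
Bind Y2 := S; substituting into the 2 remaining equations that mention Y2 gives: X2 = branch(S,S,e),  h(empty,W,L) = h(empty,branch(S,e,X2),g(X2,W)).
Bind S := g(false,a); substituting into the remaining equations gives: X2 = branch(g(false,a),g(false,a),e),  h(empty,W,L) = h(empty,branch(g(false,a),e,X2),g(X2,W)). Substituting into the earlier binding gives Y2 := g(false,a).
Bind X2 := branch(g(false,a),g(false,a),e); substituting into the remaining equation gives: h(empty,W,L) = h(empty,branch(g(false,a),e,branch(g(false,a),g(false,a),e)),g(branch(g(false,a),g(false,a),e),W)).
Decompose h/3: empty = empty,  W = branch(g(false,a),e,branch(g(false,a),g(false,a),e)),  L = g(branch(g(false,a),g(false,a),e),W).
Delete trivial equation empty = empty.
Bind W := branch(g(false,a),e,branch(g(false,a),g(false,a),e)); substituting into the remaining equation gives: L = g(branch(g(false,a),g(false,a),e),branch(g(false,a),e,branch(g(false,a),g(false,a),e))).
Bind L := g(branch(g(false,a),g(false,a),e),branch(g(false,a),e,branch(g(false,a),g(false,a),e))).
MGU = { Y2 ↦ g(false,a), S ↦ g(false,a), X2 ↦ branch(g(false,a),g(false,a),e), W ↦ branch(g(false,a),e,branch(g(false,a),g(false,a),e)), L ↦ g(branch(g(false,a),g(false,a),e),branch(g(false,a),e,branch(g(false,a),g(false,a),e))) }, so X2 ↦ branch(g(false,a),g(false,a),e).

branch(g(false,a),g(false,a),e)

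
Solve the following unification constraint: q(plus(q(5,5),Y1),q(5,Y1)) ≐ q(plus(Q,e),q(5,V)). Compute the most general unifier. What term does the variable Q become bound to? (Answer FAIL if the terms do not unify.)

q(5,5)

Decompose q/2: plus(q(5,5),Y1) ≐ plus(Q,e),  q(5,Y1) ≐ q(5,V).
Decompose plus/2: q(5,5) ≐ Q,  Y1 ≐ e.
Bind Q := q(5,5); no other remaining equation mentions Q.
Bind Y1 := e; substituting into the remaining equation gives: q(5,e) ≐ q(5,V).
Decompose q/2: 5 ≐ 5,  e ≐ V.
Delete trivial equation 5 ≐ 5.
Bind V := e.
MGU = { Q := q(5,5), Y1 := e, V := e }, so Q := q(5,5).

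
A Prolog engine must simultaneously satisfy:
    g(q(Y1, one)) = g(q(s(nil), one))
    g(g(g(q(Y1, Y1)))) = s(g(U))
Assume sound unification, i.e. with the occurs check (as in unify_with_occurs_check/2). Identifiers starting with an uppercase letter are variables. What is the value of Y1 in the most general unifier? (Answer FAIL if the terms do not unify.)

FAIL

Decompose g/1: q(Y1, one) = q(s(nil), one).
Decompose q/2: Y1 = s(nil),  one = one.
Bind Y1 := s(nil); substituting into the one remaining equation that mentions Y1 gives: g(g(g(q(s(nil), s(nil))))) = s(g(U)).
Delete trivial equation one = one.
Clash: head symbols differ (g/1 vs s/1); no unifier exists.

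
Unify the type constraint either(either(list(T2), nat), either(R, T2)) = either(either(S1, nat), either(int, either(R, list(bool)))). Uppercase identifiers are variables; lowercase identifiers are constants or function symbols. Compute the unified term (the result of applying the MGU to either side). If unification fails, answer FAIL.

either(either(list(either(int, list(bool))), nat), either(int, either(int, list(bool))))

Decompose either/2: either(list(T2), nat) = either(S1, nat),  either(R, T2) = either(int, either(R, list(bool))).
Decompose either/2: list(T2) = S1,  nat = nat.
Bind S1 := list(T2); no other remaining equation mentions S1.
Delete trivial equation nat = nat.
Decompose either/2: R = int,  T2 = either(R, list(bool)).
Bind R := int; substituting into the remaining equation gives: T2 = either(int, list(bool)).
Bind T2 := either(int, list(bool)). Substituting into the earlier binding gives S1 := list(either(int, list(bool))).
Applying the MGU to either side gives either(either(list(either(int, list(bool))), nat), either(int, either(int, list(bool)))).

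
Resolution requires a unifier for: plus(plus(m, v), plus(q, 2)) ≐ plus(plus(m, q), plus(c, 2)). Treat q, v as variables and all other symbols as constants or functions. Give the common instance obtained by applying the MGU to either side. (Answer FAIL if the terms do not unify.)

plus(plus(m, c), plus(c, 2))

Decompose plus/2: plus(m, v) ≐ plus(m, q),  plus(q, 2) ≐ plus(c, 2).
Decompose plus/2: m ≐ m,  v ≐ q.
Delete trivial equation m ≐ m.
Bind v := q; no other remaining equation mentions v.
Decompose plus/2: q ≐ c,  2 ≐ 2.
Bind q := c; no other remaining equation mentions q. Substituting into the earlier binding gives v := c.
Delete trivial equation 2 ≐ 2.
Applying the MGU to either side gives plus(plus(m, c), plus(c, 2)).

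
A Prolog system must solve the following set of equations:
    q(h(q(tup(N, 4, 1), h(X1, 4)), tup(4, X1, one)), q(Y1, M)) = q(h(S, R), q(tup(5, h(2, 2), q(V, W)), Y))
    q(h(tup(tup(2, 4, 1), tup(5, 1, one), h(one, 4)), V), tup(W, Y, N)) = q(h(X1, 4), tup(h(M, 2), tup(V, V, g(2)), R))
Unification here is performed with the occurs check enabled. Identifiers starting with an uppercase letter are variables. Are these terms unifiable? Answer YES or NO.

Decompose q/2: h(q(tup(N, 4, 1), h(X1, 4)), tup(4, X1, one)) = h(S, R),  q(Y1, M) = q(tup(5, h(2, 2), q(V, W)), Y).
Decompose h/2: q(tup(N, 4, 1), h(X1, 4)) = S,  tup(4, X1, one) = R.
Bind S := q(tup(N, 4, 1), h(X1, 4)); no other remaining equation mentions S.
Bind R := tup(4, X1, one); substituting into the one remaining equation that mentions R gives: q(h(tup(tup(2, 4, 1), tup(5, 1, one), h(one, 4)), V), tup(W, Y, N)) = q(h(X1, 4), tup(h(M, 2), tup(V, V, g(2)), tup(4, X1, one))).
Decompose q/2: Y1 = tup(5, h(2, 2), q(V, W)),  M = Y.
Bind Y1 := tup(5, h(2, 2), q(V, W)); no other remaining equation mentions Y1.
Bind M := Y; substituting into the remaining equation gives: q(h(tup(tup(2, 4, 1), tup(5, 1, one), h(one, 4)), V), tup(W, Y, N)) = q(h(X1, 4), tup(h(Y, 2), tup(V, V, g(2)), tup(4, X1, one))).
Decompose q/2: h(tup(tup(2, 4, 1), tup(5, 1, one), h(one, 4)), V) = h(X1, 4),  tup(W, Y, N) = tup(h(Y, 2), tup(V, V, g(2)), tup(4, X1, one)).
Decompose h/2: tup(tup(2, 4, 1), tup(5, 1, one), h(one, 4)) = X1,  V = 4.
Bind X1 := tup(tup(2, 4, 1), tup(5, 1, one), h(one, 4)); substituting into the one remaining equation that mentions X1 gives: tup(W, Y, N) = tup(h(Y, 2), tup(V, V, g(2)), tup(4, tup(tup(2, 4, 1), tup(5, 1, one), h(one, 4)), one)). Substituting into the earlier bindings gives S := q(tup(N, 4, 1), h(tup(tup(2, 4, 1), tup(5, 1, one), h(one, 4)), 4)), R := tup(4, tup(tup(2, 4, 1), tup(5, 1, one), h(one, 4)), one).
Bind V := 4; substituting into the remaining equation gives: tup(W, Y, N) = tup(h(Y, 2), tup(4, 4, g(2)), tup(4, tup(tup(2, 4, 1), tup(5, 1, one), h(one, 4)), one)). Substituting into the earlier binding gives Y1 := tup(5, h(2, 2), q(4, W)).
Decompose tup/3: W = h(Y, 2),  Y = tup(4, 4, g(2)),  N = tup(4, tup(tup(2, 4, 1), tup(5, 1, one), h(one, 4)), one).
Bind W := h(Y, 2); no other remaining equation mentions W. Substituting into the earlier binding gives Y1 := tup(5, h(2, 2), q(4, h(Y, 2))).
Bind Y := tup(4, 4, g(2)); no other remaining equation mentions Y. Substituting into the earlier bindings gives Y1 := tup(5, h(2, 2), q(4, h(tup(4, 4, g(2)), 2))), M := tup(4, 4, g(2)), W := h(tup(4, 4, g(2)), 2).
Bind N := tup(4, tup(tup(2, 4, 1), tup(5, 1, one), h(one, 4)), one). Substituting into the earlier binding gives S := q(tup(tup(4, tup(tup(2, 4, 1), tup(5, 1, one), h(one, 4)), one), 4, 1), h(tup(tup(2, 4, 1), tup(5, 1, one), h(one, 4)), 4)).
No equations remain and no clash or occurs-check failure arose, so a unifier exists.

YES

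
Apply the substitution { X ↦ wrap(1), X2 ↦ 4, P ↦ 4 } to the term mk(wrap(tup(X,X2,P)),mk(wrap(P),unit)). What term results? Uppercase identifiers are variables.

Replace each occurrence of X with wrap(1).
Replace each occurrence of X2 with 4.
Replace each occurrence of P with 4.
Result: mk(wrap(tup(wrap(1),4,4)),mk(wrap(4),unit)).

mk(wrap(tup(wrap(1),4,4)),mk(wrap(4),unit))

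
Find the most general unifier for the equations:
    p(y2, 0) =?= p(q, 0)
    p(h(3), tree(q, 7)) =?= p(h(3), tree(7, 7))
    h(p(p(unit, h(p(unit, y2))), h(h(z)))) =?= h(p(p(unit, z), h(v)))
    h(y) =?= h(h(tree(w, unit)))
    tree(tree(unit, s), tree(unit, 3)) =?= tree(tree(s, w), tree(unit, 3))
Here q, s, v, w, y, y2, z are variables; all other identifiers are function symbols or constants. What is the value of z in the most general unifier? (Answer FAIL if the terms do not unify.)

Decompose p/2: y2 =?= q,  0 =?= 0.
Bind y2 := q; substituting into the one remaining equation that mentions y2 gives: h(p(p(unit, h(p(unit, q))), h(h(z)))) =?= h(p(p(unit, z), h(v))).
Delete trivial equation 0 =?= 0.
Decompose p/2: h(3) =?= h(3),  tree(q, 7) =?= tree(7, 7).
Delete trivial equation h(3) =?= h(3).
Decompose tree/2: q =?= 7,  7 =?= 7.
Bind q := 7; substituting into the one remaining equation that mentions q gives: h(p(p(unit, h(p(unit, 7))), h(h(z)))) =?= h(p(p(unit, z), h(v))). Substituting into the earlier binding gives y2 := 7.
Delete trivial equation 7 =?= 7.
Decompose h/1: p(p(unit, h(p(unit, 7))), h(h(z))) =?= p(p(unit, z), h(v)).
Decompose p/2: p(unit, h(p(unit, 7))) =?= p(unit, z),  h(h(z)) =?= h(v).
Decompose p/2: unit =?= unit,  h(p(unit, 7)) =?= z.
Delete trivial equation unit =?= unit.
Bind z := h(p(unit, 7)); substituting into the one remaining equation that mentions z gives: h(h(h(p(unit, 7)))) =?= h(v).
Decompose h/1: h(h(p(unit, 7))) =?= v.
Bind v := h(h(p(unit, 7))); no other remaining equation mentions v.
Decompose h/1: y =?= h(tree(w, unit)).
Bind y := h(tree(w, unit)); no other remaining equation mentions y.
Decompose tree/2: tree(unit, s) =?= tree(s, w),  tree(unit, 3) =?= tree(unit, 3).
Decompose tree/2: unit =?= s,  s =?= w.
Bind s := unit; substituting into the one remaining equation that mentions s gives: unit =?= w.
Bind w := unit; no other remaining equation mentions w. Substituting into the earlier binding gives y := h(tree(unit, unit)).
Delete trivial equation tree(unit, 3) =?= tree(unit, 3).
MGU = { y2 ↦ 7, q ↦ 7, z ↦ h(p(unit, 7)), v ↦ h(h(p(unit, 7))), y ↦ h(tree(unit, unit)), s ↦ unit, w ↦ unit }, so z ↦ h(p(unit, 7)).

h(p(unit, 7))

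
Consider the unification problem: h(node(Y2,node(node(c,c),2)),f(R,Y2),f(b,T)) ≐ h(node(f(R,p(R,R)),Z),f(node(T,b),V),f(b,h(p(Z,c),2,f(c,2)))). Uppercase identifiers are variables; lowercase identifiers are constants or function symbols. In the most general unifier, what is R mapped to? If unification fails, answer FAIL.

Decompose h/3: node(Y2,node(node(c,c),2)) ≐ node(f(R,p(R,R)),Z),  f(R,Y2) ≐ f(node(T,b),V),  f(b,T) ≐ f(b,h(p(Z,c),2,f(c,2))).
Decompose node/2: Y2 ≐ f(R,p(R,R)),  node(node(c,c),2) ≐ Z.
Bind Y2 := f(R,p(R,R)); substituting into the one remaining equation that mentions Y2 gives: f(R,f(R,p(R,R))) ≐ f(node(T,b),V).
Bind Z := node(node(c,c),2); substituting into the one remaining equation that mentions Z gives: f(b,T) ≐ f(b,h(p(node(node(c,c),2),c),2,f(c,2))).
Decompose f/2: R ≐ node(T,b),  f(R,p(R,R)) ≐ V.
Bind R := node(T,b); substituting into the one remaining equation that mentions R gives: f(node(T,b),p(node(T,b),node(T,b))) ≐ V. Substituting into the earlier binding gives Y2 := f(node(T,b),p(node(T,b),node(T,b))).
Bind V := f(node(T,b),p(node(T,b),node(T,b))); no other remaining equation mentions V.
Decompose f/2: b ≐ b,  T ≐ h(p(node(node(c,c),2),c),2,f(c,2)).
Delete trivial equation b ≐ b.
Bind T := h(p(node(node(c,c),2),c),2,f(c,2)). Substituting into the earlier bindings gives Y2 := f(node(h(p(node(node(c,c),2),c),2,f(c,2)),b),p(node(h(p(node(node(c,c),2),c),2,f(c,2)),b),node(h(p(node(node(c,c),2),c),2,f(c,2)),b))), R := node(h(p(node(node(c,c),2),c),2,f(c,2)),b), V := f(node(h(p(node(node(c,c),2),c),2,f(c,2)),b),p(node(h(p(node(node(c,c),2),c),2,f(c,2)),b),node(h(p(node(node(c,c),2),c),2,f(c,2)),b))).
MGU = { Y2 := f(node(h(p(node(node(c,c),2),c),2,f(c,2)),b),p(node(h(p(node(node(c,c),2),c),2,f(c,2)),b),node(h(p(node(node(c,c),2),c),2,f(c,2)),b))), Z := node(node(c,c),2), R := node(h(p(node(node(c,c),2),c),2,f(c,2)),b), V := f(node(h(p(node(node(c,c),2),c),2,f(c,2)),b),p(node(h(p(node(node(c,c),2),c),2,f(c,2)),b),node(h(p(node(node(c,c),2),c),2,f(c,2)),b))), T := h(p(node(node(c,c),2),c),2,f(c,2)) }, so R := node(h(p(node(node(c,c),2),c),2,f(c,2)),b).

node(h(p(node(node(c,c),2),c),2,f(c,2)),b)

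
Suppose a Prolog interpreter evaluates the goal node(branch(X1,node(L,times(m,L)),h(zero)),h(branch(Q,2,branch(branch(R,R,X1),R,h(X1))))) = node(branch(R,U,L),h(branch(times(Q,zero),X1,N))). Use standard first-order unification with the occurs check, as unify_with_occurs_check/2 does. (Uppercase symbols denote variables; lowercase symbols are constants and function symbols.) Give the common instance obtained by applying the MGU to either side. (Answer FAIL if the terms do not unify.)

FAIL

Decompose node/2: branch(X1,node(L,times(m,L)),h(zero)) = branch(R,U,L),  h(branch(Q,2,branch(branch(R,R,X1),R,h(X1)))) = h(branch(times(Q,zero),X1,N)).
Decompose branch/3: X1 = R,  node(L,times(m,L)) = U,  h(zero) = L.
Bind X1 := R; substituting into the one remaining equation that mentions X1 gives: h(branch(Q,2,branch(branch(R,R,R),R,h(R)))) = h(branch(times(Q,zero),R,N)).
Bind U := node(L,times(m,L)); no other remaining equation mentions U.
Bind L := h(zero); no other remaining equation mentions L. Substituting into the earlier binding gives U := node(h(zero),times(m,h(zero))).
Decompose h/1: branch(Q,2,branch(branch(R,R,R),R,h(R))) = branch(times(Q,zero),R,N).
Decompose branch/3: Q = times(Q,zero),  2 = R,  branch(branch(R,R,R),R,h(R)) = N.
Occurs check fails: Q occurs in times(Q,zero); the equation Q = times(Q,zero) has no finite solution.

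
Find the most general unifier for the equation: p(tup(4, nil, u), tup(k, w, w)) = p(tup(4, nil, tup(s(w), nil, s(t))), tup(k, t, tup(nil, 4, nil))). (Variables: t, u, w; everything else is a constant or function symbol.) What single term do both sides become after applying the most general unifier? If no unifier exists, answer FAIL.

Decompose p/2: tup(4, nil, u) = tup(4, nil, tup(s(w), nil, s(t))),  tup(k, w, w) = tup(k, t, tup(nil, 4, nil)).
Decompose tup/3: 4 = 4,  nil = nil,  u = tup(s(w), nil, s(t)).
Delete trivial equation 4 = 4.
Delete trivial equation nil = nil.
Bind u := tup(s(w), nil, s(t)); no other remaining equation mentions u.
Decompose tup/3: k = k,  w = t,  w = tup(nil, 4, nil).
Delete trivial equation k = k.
Bind w := t; substituting into the remaining equation gives: t = tup(nil, 4, nil). Substituting into the earlier binding gives u := tup(s(t), nil, s(t)).
Bind t := tup(nil, 4, nil). Substituting into the earlier bindings gives u := tup(s(tup(nil, 4, nil)), nil, s(tup(nil, 4, nil))), w := tup(nil, 4, nil).
Applying the MGU to either side gives p(tup(4, nil, tup(s(tup(nil, 4, nil)), nil, s(tup(nil, 4, nil)))), tup(k, tup(nil, 4, nil), tup(nil, 4, nil))).

p(tup(4, nil, tup(s(tup(nil, 4, nil)), nil, s(tup(nil, 4, nil)))), tup(k, tup(nil, 4, nil), tup(nil, 4, nil)))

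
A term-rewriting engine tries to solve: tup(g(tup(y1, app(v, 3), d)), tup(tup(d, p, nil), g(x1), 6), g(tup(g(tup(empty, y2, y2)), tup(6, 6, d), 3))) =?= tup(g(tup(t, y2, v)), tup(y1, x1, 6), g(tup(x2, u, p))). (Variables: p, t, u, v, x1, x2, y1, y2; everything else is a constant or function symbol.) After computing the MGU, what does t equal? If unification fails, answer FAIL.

Decompose tup/3: g(tup(y1, app(v, 3), d)) =?= g(tup(t, y2, v)),  tup(tup(d, p, nil), g(x1), 6) =?= tup(y1, x1, 6),  g(tup(g(tup(empty, y2, y2)), tup(6, 6, d), 3)) =?= g(tup(x2, u, p)).
Decompose g/1: tup(y1, app(v, 3), d) =?= tup(t, y2, v).
Decompose tup/3: y1 =?= t,  app(v, 3) =?= y2,  d =?= v.
Bind y1 := t; substituting into the one remaining equation that mentions y1 gives: tup(tup(d, p, nil), g(x1), 6) =?= tup(t, x1, 6).
Bind y2 := app(v, 3); substituting into the one remaining equation that mentions y2 gives: g(tup(g(tup(empty, app(v, 3), app(v, 3))), tup(6, 6, d), 3)) =?= g(tup(x2, u, p)).
Bind v := d; substituting into the one remaining equation that mentions v gives: g(tup(g(tup(empty, app(d, 3), app(d, 3))), tup(6, 6, d), 3)) =?= g(tup(x2, u, p)). Substituting into the earlier binding gives y2 := app(d, 3).
Decompose tup/3: tup(d, p, nil) =?= t,  g(x1) =?= x1,  6 =?= 6.
Bind t := tup(d, p, nil); no other remaining equation mentions t. Substituting into the earlier binding gives y1 := tup(d, p, nil).
Occurs check fails: x1 occurs in g(x1); the equation x1 =?= g(x1) has no finite solution.

FAIL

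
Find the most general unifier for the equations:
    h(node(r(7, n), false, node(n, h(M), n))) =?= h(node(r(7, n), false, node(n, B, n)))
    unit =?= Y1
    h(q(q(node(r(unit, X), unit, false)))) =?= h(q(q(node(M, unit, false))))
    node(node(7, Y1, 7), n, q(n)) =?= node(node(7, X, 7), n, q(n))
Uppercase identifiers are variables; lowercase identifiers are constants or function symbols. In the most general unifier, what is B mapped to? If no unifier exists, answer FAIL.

h(r(unit, unit))

Decompose h/1: node(r(7, n), false, node(n, h(M), n)) =?= node(r(7, n), false, node(n, B, n)).
Decompose node/3: r(7, n) =?= r(7, n),  false =?= false,  node(n, h(M), n) =?= node(n, B, n).
Delete trivial equation r(7, n) =?= r(7, n).
Delete trivial equation false =?= false.
Decompose node/3: n =?= n,  h(M) =?= B,  n =?= n.
Delete trivial equation n =?= n.
Bind B := h(M); no other remaining equation mentions B.
Delete trivial equation n =?= n.
Bind Y1 := unit; substituting into the one remaining equation that mentions Y1 gives: node(node(7, unit, 7), n, q(n)) =?= node(node(7, X, 7), n, q(n)).
Decompose h/1: q(q(node(r(unit, X), unit, false))) =?= q(q(node(M, unit, false))).
Decompose q/1: q(node(r(unit, X), unit, false)) =?= q(node(M, unit, false)).
Decompose q/1: node(r(unit, X), unit, false) =?= node(M, unit, false).
Decompose node/3: r(unit, X) =?= M,  unit =?= unit,  false =?= false.
Bind M := r(unit, X); no other remaining equation mentions M. Substituting into the earlier binding gives B := h(r(unit, X)).
Delete trivial equation unit =?= unit.
Delete trivial equation false =?= false.
Decompose node/3: node(7, unit, 7) =?= node(7, X, 7),  n =?= n,  q(n) =?= q(n).
Decompose node/3: 7 =?= 7,  unit =?= X,  7 =?= 7.
Delete trivial equation 7 =?= 7.
Bind X := unit; no other remaining equation mentions X. Substituting into the earlier bindings gives B := h(r(unit, unit)), M := r(unit, unit).
Delete trivial equation 7 =?= 7.
Delete trivial equation n =?= n.
Delete trivial equation q(n) =?= q(n).
MGU = { B -> h(r(unit, unit)), Y1 -> unit, M -> r(unit, unit), X -> unit }, so B -> h(r(unit, unit)).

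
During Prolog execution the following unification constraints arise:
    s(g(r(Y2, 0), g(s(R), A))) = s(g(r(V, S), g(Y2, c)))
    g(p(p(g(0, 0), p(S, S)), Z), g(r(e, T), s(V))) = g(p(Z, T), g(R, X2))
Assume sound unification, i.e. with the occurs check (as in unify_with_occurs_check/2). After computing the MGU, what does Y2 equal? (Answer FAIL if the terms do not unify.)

Decompose s/1: g(r(Y2, 0), g(s(R), A)) = g(r(V, S), g(Y2, c)).
Decompose g/2: r(Y2, 0) = r(V, S),  g(s(R), A) = g(Y2, c).
Decompose r/2: Y2 = V,  0 = S.
Bind Y2 := V; substituting into the one remaining equation that mentions Y2 gives: g(s(R), A) = g(V, c).
Bind S := 0; substituting into the one remaining equation that mentions S gives: g(p(p(g(0, 0), p(0, 0)), Z), g(r(e, T), s(V))) = g(p(Z, T), g(R, X2)).
Decompose g/2: s(R) = V,  A = c.
Bind V := s(R); substituting into the one remaining equation that mentions V gives: g(p(p(g(0, 0), p(0, 0)), Z), g(r(e, T), s(s(R)))) = g(p(Z, T), g(R, X2)). Substituting into the earlier binding gives Y2 := s(R).
Bind A := c; no other remaining equation mentions A.
Decompose g/2: p(p(g(0, 0), p(0, 0)), Z) = p(Z, T),  g(r(e, T), s(s(R))) = g(R, X2).
Decompose p/2: p(g(0, 0), p(0, 0)) = Z,  Z = T.
Bind Z := p(g(0, 0), p(0, 0)); substituting into the one remaining equation that mentions Z gives: p(g(0, 0), p(0, 0)) = T.
Bind T := p(g(0, 0), p(0, 0)); substituting into the remaining equation gives: g(r(e, p(g(0, 0), p(0, 0))), s(s(R))) = g(R, X2).
Decompose g/2: r(e, p(g(0, 0), p(0, 0))) = R,  s(s(R)) = X2.
Bind R := r(e, p(g(0, 0), p(0, 0))); substituting into the remaining equation gives: s(s(r(e, p(g(0, 0), p(0, 0))))) = X2. Substituting into the earlier bindings gives Y2 := s(r(e, p(g(0, 0), p(0, 0)))), V := s(r(e, p(g(0, 0), p(0, 0)))).
Bind X2 := s(s(r(e, p(g(0, 0), p(0, 0))))).
MGU = { Y2 -> s(r(e, p(g(0, 0), p(0, 0)))), S -> 0, V -> s(r(e, p(g(0, 0), p(0, 0)))), A -> c, Z -> p(g(0, 0), p(0, 0)), T -> p(g(0, 0), p(0, 0)), R -> r(e, p(g(0, 0), p(0, 0))), X2 -> s(s(r(e, p(g(0, 0), p(0, 0))))) }, so Y2 -> s(r(e, p(g(0, 0), p(0, 0)))).

s(r(e, p(g(0, 0), p(0, 0))))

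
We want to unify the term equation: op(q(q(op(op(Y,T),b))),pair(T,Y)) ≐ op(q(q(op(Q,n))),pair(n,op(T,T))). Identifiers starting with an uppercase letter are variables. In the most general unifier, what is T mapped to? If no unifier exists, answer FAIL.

FAIL

Decompose op/2: q(q(op(op(Y,T),b))) ≐ q(q(op(Q,n))),  pair(T,Y) ≐ pair(n,op(T,T)).
Decompose q/1: q(op(op(Y,T),b)) ≐ q(op(Q,n)).
Decompose q/1: op(op(Y,T),b) ≐ op(Q,n).
Decompose op/2: op(Y,T) ≐ Q,  b ≐ n.
Bind Q := op(Y,T); no other remaining equation mentions Q.
Clash: constants b and n differ; no unifier exists.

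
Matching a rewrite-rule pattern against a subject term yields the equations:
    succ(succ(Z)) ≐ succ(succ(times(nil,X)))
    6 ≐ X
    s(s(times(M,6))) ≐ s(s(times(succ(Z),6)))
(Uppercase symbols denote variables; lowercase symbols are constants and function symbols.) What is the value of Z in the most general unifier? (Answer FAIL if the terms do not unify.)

Decompose succ/1: succ(Z) ≐ succ(times(nil,X)).
Decompose succ/1: Z ≐ times(nil,X).
Bind Z := times(nil,X); substituting into the one remaining equation that mentions Z gives: s(s(times(M,6))) ≐ s(s(times(succ(times(nil,X)),6))).
Bind X := 6; substituting into the remaining equation gives: s(s(times(M,6))) ≐ s(s(times(succ(times(nil,6)),6))). Substituting into the earlier binding gives Z := times(nil,6).
Decompose s/1: s(times(M,6)) ≐ s(times(succ(times(nil,6)),6)).
Decompose s/1: times(M,6) ≐ times(succ(times(nil,6)),6).
Decompose times/2: M ≐ succ(times(nil,6)),  6 ≐ 6.
Bind M := succ(times(nil,6)); no other remaining equation mentions M.
Delete trivial equation 6 ≐ 6.
MGU = { Z := times(nil,6), X := 6, M := succ(times(nil,6)) }, so Z := times(nil,6).

times(nil,6)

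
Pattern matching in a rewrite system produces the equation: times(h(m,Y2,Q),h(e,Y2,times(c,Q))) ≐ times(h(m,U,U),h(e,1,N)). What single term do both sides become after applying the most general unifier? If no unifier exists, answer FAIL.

times(h(m,1,1),h(e,1,times(c,1)))

Decompose times/2: h(m,Y2,Q) ≐ h(m,U,U),  h(e,Y2,times(c,Q)) ≐ h(e,1,N).
Decompose h/3: m ≐ m,  Y2 ≐ U,  Q ≐ U.
Delete trivial equation m ≐ m.
Bind Y2 := U; substituting into the one remaining equation that mentions Y2 gives: h(e,U,times(c,Q)) ≐ h(e,1,N).
Bind Q := U; substituting into the remaining equation gives: h(e,U,times(c,U)) ≐ h(e,1,N).
Decompose h/3: e ≐ e,  U ≐ 1,  times(c,U) ≐ N.
Delete trivial equation e ≐ e.
Bind U := 1; substituting into the remaining equation gives: times(c,1) ≐ N. Substituting into the earlier bindings gives Y2 := 1, Q := 1.
Bind N := times(c,1).
Applying the MGU to either side gives times(h(m,1,1),h(e,1,times(c,1))).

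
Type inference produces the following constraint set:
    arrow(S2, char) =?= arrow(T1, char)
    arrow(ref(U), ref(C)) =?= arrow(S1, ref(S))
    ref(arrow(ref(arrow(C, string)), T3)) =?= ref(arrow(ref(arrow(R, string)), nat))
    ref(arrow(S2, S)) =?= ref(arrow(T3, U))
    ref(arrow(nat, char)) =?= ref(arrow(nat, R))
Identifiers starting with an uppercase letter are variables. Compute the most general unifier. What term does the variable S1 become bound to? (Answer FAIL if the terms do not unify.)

ref(char)

Decompose arrow/2: S2 =?= T1,  char =?= char.
Bind S2 := T1; substituting into the one remaining equation that mentions S2 gives: ref(arrow(T1, S)) =?= ref(arrow(T3, U)).
Delete trivial equation char =?= char.
Decompose arrow/2: ref(U) =?= S1,  ref(C) =?= ref(S).
Bind S1 := ref(U); no other remaining equation mentions S1.
Decompose ref/1: C =?= S.
Bind C := S; substituting into the one remaining equation that mentions C gives: ref(arrow(ref(arrow(S, string)), T3)) =?= ref(arrow(ref(arrow(R, string)), nat)).
Decompose ref/1: arrow(ref(arrow(S, string)), T3) =?= arrow(ref(arrow(R, string)), nat).
Decompose arrow/2: ref(arrow(S, string)) =?= ref(arrow(R, string)),  T3 =?= nat.
Decompose ref/1: arrow(S, string) =?= arrow(R, string).
Decompose arrow/2: S =?= R,  string =?= string.
Bind S := R; substituting into the one remaining equation that mentions S gives: ref(arrow(T1, R)) =?= ref(arrow(T3, U)). Substituting into the earlier binding gives C := R.
Delete trivial equation string =?= string.
Bind T3 := nat; substituting into the one remaining equation that mentions T3 gives: ref(arrow(T1, R)) =?= ref(arrow(nat, U)).
Decompose ref/1: arrow(T1, R) =?= arrow(nat, U).
Decompose arrow/2: T1 =?= nat,  R =?= U.
Bind T1 := nat; no other remaining equation mentions T1. Substituting into the earlier binding gives S2 := nat.
Bind R := U; substituting into the remaining equation gives: ref(arrow(nat, char)) =?= ref(arrow(nat, U)). Substituting into the earlier bindings gives C := U, S := U.
Decompose ref/1: arrow(nat, char) =?= arrow(nat, U).
Decompose arrow/2: nat =?= nat,  char =?= U.
Delete trivial equation nat =?= nat.
Bind U := char. Substituting into the earlier bindings gives S1 := ref(char), C := char, S := char, R := char.
MGU = { S2 ↦ nat, S1 ↦ ref(char), C ↦ char, S ↦ char, T3 ↦ nat, T1 ↦ nat, R ↦ char, U ↦ char }, so S1 ↦ ref(char).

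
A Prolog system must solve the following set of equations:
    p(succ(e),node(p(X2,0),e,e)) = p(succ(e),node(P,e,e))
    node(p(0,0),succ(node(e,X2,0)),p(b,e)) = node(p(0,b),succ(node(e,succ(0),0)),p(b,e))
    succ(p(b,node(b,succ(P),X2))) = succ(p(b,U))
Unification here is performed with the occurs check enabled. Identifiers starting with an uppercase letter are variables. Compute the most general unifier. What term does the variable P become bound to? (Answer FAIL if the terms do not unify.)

FAIL

Decompose p/2: succ(e) = succ(e),  node(p(X2,0),e,e) = node(P,e,e).
Delete trivial equation succ(e) = succ(e).
Decompose node/3: p(X2,0) = P,  e = e,  e = e.
Bind P := p(X2,0); substituting into the one remaining equation that mentions P gives: succ(p(b,node(b,succ(p(X2,0)),X2))) = succ(p(b,U)).
Delete trivial equation e = e.
Delete trivial equation e = e.
Decompose node/3: p(0,0) = p(0,b),  succ(node(e,X2,0)) = succ(node(e,succ(0),0)),  p(b,e) = p(b,e).
Decompose p/2: 0 = 0,  0 = b.
Delete trivial equation 0 = 0.
Clash: constants 0 and b differ; no unifier exists.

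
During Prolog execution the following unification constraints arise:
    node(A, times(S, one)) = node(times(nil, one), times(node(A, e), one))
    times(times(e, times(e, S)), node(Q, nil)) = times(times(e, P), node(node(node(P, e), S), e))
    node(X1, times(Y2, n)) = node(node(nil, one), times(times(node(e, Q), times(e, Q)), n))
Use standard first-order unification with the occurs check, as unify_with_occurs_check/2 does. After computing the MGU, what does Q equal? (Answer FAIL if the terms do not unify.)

FAIL

Decompose node/2: A = times(nil, one),  times(S, one) = times(node(A, e), one).
Bind A := times(nil, one); substituting into the one remaining equation that mentions A gives: times(S, one) = times(node(times(nil, one), e), one).
Decompose times/2: S = node(times(nil, one), e),  one = one.
Bind S := node(times(nil, one), e); substituting into the one remaining equation that mentions S gives: times(times(e, times(e, node(times(nil, one), e))), node(Q, nil)) = times(times(e, P), node(node(node(P, e), node(times(nil, one), e)), e)).
Delete trivial equation one = one.
Decompose times/2: times(e, times(e, node(times(nil, one), e))) = times(e, P),  node(Q, nil) = node(node(node(P, e), node(times(nil, one), e)), e).
Decompose times/2: e = e,  times(e, node(times(nil, one), e)) = P.
Delete trivial equation e = e.
Bind P := times(e, node(times(nil, one), e)); substituting into the one remaining equation that mentions P gives: node(Q, nil) = node(node(node(times(e, node(times(nil, one), e)), e), node(times(nil, one), e)), e).
Decompose node/2: Q = node(node(times(e, node(times(nil, one), e)), e), node(times(nil, one), e)),  nil = e.
Bind Q := node(node(times(e, node(times(nil, one), e)), e), node(times(nil, one), e)); substituting into the one remaining equation that mentions Q gives: node(X1, times(Y2, n)) = node(node(nil, one), times(times(node(e, node(node(times(e, node(times(nil, one), e)), e), node(times(nil, one), e))), times(e, node(node(times(e, node(times(nil, one), e)), e), node(times(nil, one), e)))), n)).
Clash: constants nil and e differ; no unifier exists.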